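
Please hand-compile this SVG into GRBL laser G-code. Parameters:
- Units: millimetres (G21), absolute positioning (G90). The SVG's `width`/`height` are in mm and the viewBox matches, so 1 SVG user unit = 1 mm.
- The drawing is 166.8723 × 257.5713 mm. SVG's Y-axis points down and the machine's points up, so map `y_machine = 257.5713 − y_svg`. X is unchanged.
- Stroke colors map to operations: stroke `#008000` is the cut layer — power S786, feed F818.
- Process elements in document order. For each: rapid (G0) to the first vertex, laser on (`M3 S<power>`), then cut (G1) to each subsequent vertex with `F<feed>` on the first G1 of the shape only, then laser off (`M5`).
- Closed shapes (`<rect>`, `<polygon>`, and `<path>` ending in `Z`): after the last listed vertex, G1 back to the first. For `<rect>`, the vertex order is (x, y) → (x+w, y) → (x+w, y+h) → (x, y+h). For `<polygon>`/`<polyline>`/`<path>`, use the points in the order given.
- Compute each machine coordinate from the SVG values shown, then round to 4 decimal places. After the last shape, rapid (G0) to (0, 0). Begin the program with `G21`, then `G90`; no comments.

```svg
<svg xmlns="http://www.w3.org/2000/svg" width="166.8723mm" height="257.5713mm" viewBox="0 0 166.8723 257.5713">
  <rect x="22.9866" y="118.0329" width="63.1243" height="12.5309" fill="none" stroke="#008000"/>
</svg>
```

G21
G90
G0 X22.9866 Y139.5384
M3 S786
G1 X86.1109 Y139.5384 F818
G1 X86.1109 Y127.0075
G1 X22.9866 Y127.0075
G1 X22.9866 Y139.5384
M5
G0 X0.0000 Y0.0000

viewBox `0 0 166.8723 257.5713` with mm width/height → 1 unit = 1 mm. Flip: y_m = 257.5713 − y_svg.

**Shape 1** — `<rect>` rectangle, stroke `#008000` → cut (S786, F818). Machine vertices: (22.9866,139.5384) → (86.1109,139.5384) → (86.1109,127.0075) → (22.9866,127.0075) → (22.9866,139.5384). Closed: final G1 returns to the first vertex.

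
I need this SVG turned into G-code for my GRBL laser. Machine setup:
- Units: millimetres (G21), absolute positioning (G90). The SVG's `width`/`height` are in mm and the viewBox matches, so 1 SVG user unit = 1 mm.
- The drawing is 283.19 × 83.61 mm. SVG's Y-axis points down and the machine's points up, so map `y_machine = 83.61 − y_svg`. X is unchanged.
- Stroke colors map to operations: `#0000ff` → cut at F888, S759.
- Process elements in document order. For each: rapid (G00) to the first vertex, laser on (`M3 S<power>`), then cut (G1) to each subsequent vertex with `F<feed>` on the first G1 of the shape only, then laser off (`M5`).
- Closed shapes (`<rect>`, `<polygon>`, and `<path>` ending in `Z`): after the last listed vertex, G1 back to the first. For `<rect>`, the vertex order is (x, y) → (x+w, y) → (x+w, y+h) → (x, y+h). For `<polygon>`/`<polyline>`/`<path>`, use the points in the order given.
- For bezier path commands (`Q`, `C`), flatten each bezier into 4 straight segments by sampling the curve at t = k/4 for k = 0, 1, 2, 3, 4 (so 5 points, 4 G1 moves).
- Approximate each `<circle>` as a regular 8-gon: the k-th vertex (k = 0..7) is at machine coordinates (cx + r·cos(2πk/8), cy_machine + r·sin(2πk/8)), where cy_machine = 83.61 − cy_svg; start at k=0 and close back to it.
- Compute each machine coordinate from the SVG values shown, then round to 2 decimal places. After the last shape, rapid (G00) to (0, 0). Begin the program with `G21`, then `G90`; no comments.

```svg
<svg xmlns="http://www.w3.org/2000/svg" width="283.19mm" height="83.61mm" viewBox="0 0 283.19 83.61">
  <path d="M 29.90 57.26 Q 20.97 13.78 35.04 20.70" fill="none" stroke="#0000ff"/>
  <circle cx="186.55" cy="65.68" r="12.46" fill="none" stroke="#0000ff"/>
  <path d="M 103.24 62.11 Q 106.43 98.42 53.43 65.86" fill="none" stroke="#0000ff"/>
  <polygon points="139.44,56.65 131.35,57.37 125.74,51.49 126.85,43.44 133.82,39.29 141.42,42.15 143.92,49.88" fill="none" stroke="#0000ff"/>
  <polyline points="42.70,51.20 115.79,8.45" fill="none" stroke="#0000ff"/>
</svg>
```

Since the viewBox matches the mm dimensions, user units are millimetres directly. The only transform is the Y-flip y_m = 83.61 − y_svg.

Shape 1 is a quadratic bezier drawn with `<path>`. Its stroke #0000ff means cut at S759, F888. After flipping Y the toolpath is (29.90,26.35) → (26.87,44.94) → (26.72,57.23) → (29.44,63.22) → (35.04,62.91).

Shape 2 is a circle drawn with `<circle>`. Its stroke #0000ff means cut at S759, F888. After flipping Y the toolpath is (199.01,17.93) → (195.36,26.74) → (186.55,30.39) → (177.74,26.74) → (174.09,17.93) → (177.74,9.12) → (186.55,5.47) → (195.36,9.12) → (199.01,17.93), returning to the start.

Shape 3 is a quadratic bezier drawn with `<path>`. Its stroke #0000ff means cut at S759, F888. After flipping Y the toolpath is (103.24,21.50) → (101.32,7.65) → (92.38,2.41) → (76.42,5.77) → (53.43,17.75).

Shape 4 is a regular polygon drawn with `<polygon>`. Its stroke #0000ff means cut at S759, F888. After flipping Y the toolpath is (139.44,26.96) → (131.35,26.24) → (125.74,32.12) → (126.85,40.17) → (133.82,44.32) → (141.42,41.46) → (143.92,33.73) → (139.44,26.96), returning to the start.

Shape 5 is a line segment drawn with `<polyline>`. Its stroke #0000ff means cut at S759, F888. After flipping Y the toolpath is (42.70,32.41) → (115.79,75.16).

G21
G90
G00 X29.90 Y26.35
M3 S759
G1 X26.87 Y44.94 F888
G1 X26.72 Y57.23
G1 X29.44 Y63.22
G1 X35.04 Y62.91
M5
G00 X199.01 Y17.93
M3 S759
G1 X195.36 Y26.74 F888
G1 X186.55 Y30.39
G1 X177.74 Y26.74
G1 X174.09 Y17.93
G1 X177.74 Y9.12
G1 X186.55 Y5.47
G1 X195.36 Y9.12
G1 X199.01 Y17.93
M5
G00 X103.24 Y21.50
M3 S759
G1 X101.32 Y7.65 F888
G1 X92.38 Y2.41
G1 X76.42 Y5.77
G1 X53.43 Y17.75
M5
G00 X139.44 Y26.96
M3 S759
G1 X131.35 Y26.24 F888
G1 X125.74 Y32.12
G1 X126.85 Y40.17
G1 X133.82 Y44.32
G1 X141.42 Y41.46
G1 X143.92 Y33.73
G1 X139.44 Y26.96
M5
G00 X42.70 Y32.41
M3 S759
G1 X115.79 Y75.16 F888
M5
G00 X0.00 Y0.00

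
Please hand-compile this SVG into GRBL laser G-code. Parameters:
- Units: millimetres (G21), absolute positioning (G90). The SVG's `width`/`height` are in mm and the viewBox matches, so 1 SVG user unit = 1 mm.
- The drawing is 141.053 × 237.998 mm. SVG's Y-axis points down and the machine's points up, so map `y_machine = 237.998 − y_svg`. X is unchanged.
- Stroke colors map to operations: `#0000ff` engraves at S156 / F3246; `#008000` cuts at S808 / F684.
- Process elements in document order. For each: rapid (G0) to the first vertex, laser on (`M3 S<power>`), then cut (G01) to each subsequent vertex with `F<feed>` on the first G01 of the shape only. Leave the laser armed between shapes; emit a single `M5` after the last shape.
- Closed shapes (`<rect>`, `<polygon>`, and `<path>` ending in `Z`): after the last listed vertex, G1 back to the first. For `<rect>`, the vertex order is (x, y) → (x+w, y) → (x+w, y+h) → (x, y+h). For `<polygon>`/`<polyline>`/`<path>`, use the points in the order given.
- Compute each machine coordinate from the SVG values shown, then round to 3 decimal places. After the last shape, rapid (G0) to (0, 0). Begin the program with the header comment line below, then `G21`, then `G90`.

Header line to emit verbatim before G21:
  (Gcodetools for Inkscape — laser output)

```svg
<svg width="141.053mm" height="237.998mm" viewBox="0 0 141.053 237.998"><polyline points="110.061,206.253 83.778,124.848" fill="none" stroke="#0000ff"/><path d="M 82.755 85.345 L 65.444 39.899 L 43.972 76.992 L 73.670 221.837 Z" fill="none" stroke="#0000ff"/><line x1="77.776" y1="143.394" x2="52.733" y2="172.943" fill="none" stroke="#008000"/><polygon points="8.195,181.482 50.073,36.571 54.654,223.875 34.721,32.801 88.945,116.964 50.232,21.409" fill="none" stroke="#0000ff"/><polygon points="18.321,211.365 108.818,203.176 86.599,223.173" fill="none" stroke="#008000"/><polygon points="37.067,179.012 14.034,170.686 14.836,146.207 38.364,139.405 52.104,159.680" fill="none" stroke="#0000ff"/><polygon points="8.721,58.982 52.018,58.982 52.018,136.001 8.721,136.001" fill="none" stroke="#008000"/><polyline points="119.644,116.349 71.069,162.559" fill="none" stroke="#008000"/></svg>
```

(Gcodetools for Inkscape — laser output)
G21
G90
G0 X110.061 Y31.745
M3 S156
G01 X83.778 Y113.150 F3246
G0 X82.755 Y152.653
M3 S156
G01 X65.444 Y198.099 F3246
G01 X43.972 Y161.006
G01 X73.670 Y16.161
G01 X82.755 Y152.653
G0 X77.776 Y94.604
M3 S808
G01 X52.733 Y65.055 F684
G0 X8.195 Y56.516
M3 S156
G01 X50.073 Y201.427 F3246
G01 X54.654 Y14.123
G01 X34.721 Y205.197
G01 X88.945 Y121.034
G01 X50.232 Y216.589
G01 X8.195 Y56.516
G0 X18.321 Y26.633
M3 S808
G01 X108.818 Y34.822 F684
G01 X86.599 Y14.825
G01 X18.321 Y26.633
G0 X37.067 Y58.986
M3 S156
G01 X14.034 Y67.312 F3246
G01 X14.836 Y91.791
G01 X38.364 Y98.593
G01 X52.104 Y78.318
G01 X37.067 Y58.986
G0 X8.721 Y179.016
M3 S808
G01 X52.018 Y179.016 F684
G01 X52.018 Y101.997
G01 X8.721 Y101.997
G01 X8.721 Y179.016
G0 X119.644 Y121.649
M3 S808
G01 X71.069 Y75.439 F684
M5
G0 X0.000 Y0.000

Since the viewBox matches the mm dimensions, user units are millimetres directly. The only transform is the Y-flip y_m = 237.998 − y_svg.

Shape 1 is a line segment drawn with `<polyline>`. Its stroke #0000ff means engrave at S156, F3246. After flipping Y the toolpath is (110.061,31.745) → (83.778,113.150).

Shape 2 is a closed polygon drawn with `<path>`. Its stroke #0000ff means engrave at S156, F3246. After flipping Y the toolpath is (82.755,152.653) → (65.444,198.099) → (43.972,161.006) → (73.670,16.161) → (82.755,152.653), returning to the start.

Shape 3 is a line segment drawn with `<line>`. Its stroke #008000 means cut at S808, F684. After flipping Y the toolpath is (77.776,94.604) → (52.733,65.055).

Shape 4 is a closed polygon drawn with `<polygon>`. Its stroke #0000ff means engrave at S156, F3246. After flipping Y the toolpath is (8.195,56.516) → (50.073,201.427) → (54.654,14.123) → (34.721,205.197) → (88.945,121.034) → (50.232,216.589) → (8.195,56.516), returning to the start.

Shape 5 is a closed polygon drawn with `<polygon>`. Its stroke #008000 means cut at S808, F684. After flipping Y the toolpath is (18.321,26.633) → (108.818,34.822) → (86.599,14.825) → (18.321,26.633), returning to the start.

Shape 6 is a regular polygon drawn with `<polygon>`. Its stroke #0000ff means engrave at S156, F3246. After flipping Y the toolpath is (37.067,58.986) → (14.034,67.312) → (14.836,91.791) → (38.364,98.593) → (52.104,78.318) → (37.067,58.986), returning to the start.

Shape 7 is a rectangle drawn with `<polygon>`. Its stroke #008000 means cut at S808, F684. After flipping Y the toolpath is (8.721,179.016) → (52.018,179.016) → (52.018,101.997) → (8.721,101.997) → (8.721,179.016), returning to the start.

Shape 8 is a line segment drawn with `<polyline>`. Its stroke #008000 means cut at S808, F684. After flipping Y the toolpath is (119.644,121.649) → (71.069,75.439).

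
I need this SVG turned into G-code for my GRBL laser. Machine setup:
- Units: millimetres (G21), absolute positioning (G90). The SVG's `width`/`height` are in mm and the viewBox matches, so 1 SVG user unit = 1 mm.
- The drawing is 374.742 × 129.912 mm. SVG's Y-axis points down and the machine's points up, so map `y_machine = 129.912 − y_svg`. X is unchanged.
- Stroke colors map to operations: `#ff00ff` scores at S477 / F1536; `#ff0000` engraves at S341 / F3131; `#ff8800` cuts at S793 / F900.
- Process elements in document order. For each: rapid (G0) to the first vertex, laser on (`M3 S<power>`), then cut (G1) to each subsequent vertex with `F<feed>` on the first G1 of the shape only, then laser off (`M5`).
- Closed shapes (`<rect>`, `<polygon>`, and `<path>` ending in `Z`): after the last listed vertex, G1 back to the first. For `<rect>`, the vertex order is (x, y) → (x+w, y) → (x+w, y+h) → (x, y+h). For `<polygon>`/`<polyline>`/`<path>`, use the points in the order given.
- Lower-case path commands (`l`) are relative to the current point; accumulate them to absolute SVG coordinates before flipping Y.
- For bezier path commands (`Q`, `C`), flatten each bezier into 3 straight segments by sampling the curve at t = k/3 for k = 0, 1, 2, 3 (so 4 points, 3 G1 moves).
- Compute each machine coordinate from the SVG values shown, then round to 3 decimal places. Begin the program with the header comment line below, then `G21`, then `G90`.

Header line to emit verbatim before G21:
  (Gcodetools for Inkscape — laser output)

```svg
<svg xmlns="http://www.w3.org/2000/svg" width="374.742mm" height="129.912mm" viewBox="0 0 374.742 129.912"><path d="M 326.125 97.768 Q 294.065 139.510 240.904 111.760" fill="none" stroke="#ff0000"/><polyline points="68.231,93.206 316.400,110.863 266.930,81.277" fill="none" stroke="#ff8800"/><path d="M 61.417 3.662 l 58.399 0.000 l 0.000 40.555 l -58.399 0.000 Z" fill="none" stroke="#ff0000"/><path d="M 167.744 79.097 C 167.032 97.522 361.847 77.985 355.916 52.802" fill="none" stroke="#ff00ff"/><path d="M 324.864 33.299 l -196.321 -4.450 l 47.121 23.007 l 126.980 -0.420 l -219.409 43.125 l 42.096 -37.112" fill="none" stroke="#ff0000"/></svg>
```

1 u = 1 mm; y_m = 129.912 − y.

[1] `<path>` quadratic bezier, #ff0000→engrave S341 F3131: (326.125,32.144) → (302.407,12.037) → (274.000,7.373) → (240.904,18.152)

[2] `<polyline>` open polyline, #ff8800→cut S793 F900: (68.231,36.706) → (316.400,19.049) → (266.930,48.635)

[3] `<path>` rectangle, #ff0000→engrave S341 F3131: (61.417,126.250) → (119.816,126.250) → (119.816,85.695) → (61.417,85.695) → (61.417,126.250) (closed)

[4] `<path>` cubic bezier, #ff00ff→score S477 F1536: (167.744,50.815) → (217.531,43.847) → (309.608,55.006) → (355.916,77.110)

[5] `<path>` open polyline, #ff0000→engrave S341 F3131: (324.864,96.613) → (128.543,101.063) → (175.664,78.056) → (302.644,78.476) → (83.235,35.351) → (125.331,72.463)

(Gcodetools for Inkscape — laser output)
G21
G90
G0 X326.125 Y32.144
M3 S341
G1 X302.407 Y12.037 F3131
G1 X274.000 Y7.373
G1 X240.904 Y18.152
M5
G0 X68.231 Y36.706
M3 S793
G1 X316.400 Y19.049 F900
G1 X266.930 Y48.635
M5
G0 X61.417 Y126.250
M3 S341
G1 X119.816 Y126.250 F3131
G1 X119.816 Y85.695
G1 X61.417 Y85.695
G1 X61.417 Y126.250
M5
G0 X167.744 Y50.815
M3 S477
G1 X217.531 Y43.847 F1536
G1 X309.608 Y55.006
G1 X355.916 Y77.110
M5
G0 X324.864 Y96.613
M3 S341
G1 X128.543 Y101.063 F3131
G1 X175.664 Y78.056
G1 X302.644 Y78.476
G1 X83.235 Y35.351
G1 X125.331 Y72.463
M5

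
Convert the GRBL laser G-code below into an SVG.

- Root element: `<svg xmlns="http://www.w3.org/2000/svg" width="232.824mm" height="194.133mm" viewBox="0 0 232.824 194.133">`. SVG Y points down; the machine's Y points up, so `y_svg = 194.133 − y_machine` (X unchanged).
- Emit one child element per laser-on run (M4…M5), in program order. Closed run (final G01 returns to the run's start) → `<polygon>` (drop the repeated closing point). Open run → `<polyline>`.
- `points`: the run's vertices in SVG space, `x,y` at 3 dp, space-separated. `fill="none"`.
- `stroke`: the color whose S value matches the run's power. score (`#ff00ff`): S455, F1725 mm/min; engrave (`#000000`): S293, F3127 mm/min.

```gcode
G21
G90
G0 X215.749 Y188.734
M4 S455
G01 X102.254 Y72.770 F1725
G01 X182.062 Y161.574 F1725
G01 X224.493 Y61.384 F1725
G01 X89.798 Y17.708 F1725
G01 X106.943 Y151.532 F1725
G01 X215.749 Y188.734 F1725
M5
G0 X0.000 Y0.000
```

Machine Y-up, SVG Y-down with viewBox height 194.133, so y_svg = 194.133 − y_machine; X carries over. Every run uses S455, so all elements get stroke `#ff00ff` (score).

Run 1: The run returns to its start, so emit a `<polygon>` with points (Y-flipped): 215.749,5.399 102.254,121.363 182.062,32.559 224.493,132.749 89.798,176.425 106.943,42.601.

<svg xmlns="http://www.w3.org/2000/svg" width="232.824mm" height="194.133mm" viewBox="0 0 232.824 194.133">
  <polygon points="215.749,5.399 102.254,121.363 182.062,32.559 224.493,132.749 89.798,176.425 106.943,42.601" fill="none" stroke="#ff00ff"/>
</svg>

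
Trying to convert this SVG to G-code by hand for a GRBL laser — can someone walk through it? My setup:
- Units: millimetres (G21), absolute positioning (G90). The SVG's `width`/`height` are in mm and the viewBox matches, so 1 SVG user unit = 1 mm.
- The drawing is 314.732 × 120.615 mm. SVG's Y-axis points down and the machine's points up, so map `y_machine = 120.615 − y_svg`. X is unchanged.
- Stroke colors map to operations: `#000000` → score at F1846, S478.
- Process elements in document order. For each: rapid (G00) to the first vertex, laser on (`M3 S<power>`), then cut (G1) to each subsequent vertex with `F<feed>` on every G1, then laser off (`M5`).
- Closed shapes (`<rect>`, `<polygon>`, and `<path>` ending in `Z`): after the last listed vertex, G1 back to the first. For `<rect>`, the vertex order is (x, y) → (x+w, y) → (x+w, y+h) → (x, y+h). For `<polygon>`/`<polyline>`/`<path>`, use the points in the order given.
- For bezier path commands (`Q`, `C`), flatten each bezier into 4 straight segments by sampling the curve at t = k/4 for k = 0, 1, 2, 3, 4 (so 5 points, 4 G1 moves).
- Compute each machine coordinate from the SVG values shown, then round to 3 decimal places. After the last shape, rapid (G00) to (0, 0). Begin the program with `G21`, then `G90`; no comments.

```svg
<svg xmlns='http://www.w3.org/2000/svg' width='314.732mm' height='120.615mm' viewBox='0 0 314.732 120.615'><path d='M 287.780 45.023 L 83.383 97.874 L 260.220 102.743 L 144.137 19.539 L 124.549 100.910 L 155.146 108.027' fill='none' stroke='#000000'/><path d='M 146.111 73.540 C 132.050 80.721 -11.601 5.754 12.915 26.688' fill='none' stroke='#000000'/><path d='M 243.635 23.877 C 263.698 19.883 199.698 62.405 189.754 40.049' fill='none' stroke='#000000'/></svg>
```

1 u = 1 mm; y_m = 120.615 − y.

[1] `<path>` open polyline, #000000→score S478 F1846: (287.780,75.592) → (83.383,22.741) → (260.220,17.872) → (144.137,101.076) → (124.549,19.705) → (155.146,12.588)

[2] `<path>` cubic bezier, #000000→score S478 F1846: (146.111,47.075) → (115.920,54.310) → (65.047,75.658) → (21.407,94.428) → (12.915,93.927)

[3] `<path>` cubic bezier, #000000→score S478 F1846: (243.635,96.738) → (245.079,92.752) → (227.947,81.766) → (205.189,74.223) → (189.754,80.566)

G21
G90
G00 X287.780 Y75.592
M3 S478
G1 X83.383 Y22.741 F1846
G1 X260.220 Y17.872 F1846
G1 X144.137 Y101.076 F1846
G1 X124.549 Y19.705 F1846
G1 X155.146 Y12.588 F1846
M5
G00 X146.111 Y47.075
M3 S478
G1 X115.920 Y54.310 F1846
G1 X65.047 Y75.658 F1846
G1 X21.407 Y94.428 F1846
G1 X12.915 Y93.927 F1846
M5
G00 X243.635 Y96.738
M3 S478
G1 X245.079 Y92.752 F1846
G1 X227.947 Y81.766 F1846
G1 X205.189 Y74.223 F1846
G1 X189.754 Y80.566 F1846
M5
G00 X0.000 Y0.000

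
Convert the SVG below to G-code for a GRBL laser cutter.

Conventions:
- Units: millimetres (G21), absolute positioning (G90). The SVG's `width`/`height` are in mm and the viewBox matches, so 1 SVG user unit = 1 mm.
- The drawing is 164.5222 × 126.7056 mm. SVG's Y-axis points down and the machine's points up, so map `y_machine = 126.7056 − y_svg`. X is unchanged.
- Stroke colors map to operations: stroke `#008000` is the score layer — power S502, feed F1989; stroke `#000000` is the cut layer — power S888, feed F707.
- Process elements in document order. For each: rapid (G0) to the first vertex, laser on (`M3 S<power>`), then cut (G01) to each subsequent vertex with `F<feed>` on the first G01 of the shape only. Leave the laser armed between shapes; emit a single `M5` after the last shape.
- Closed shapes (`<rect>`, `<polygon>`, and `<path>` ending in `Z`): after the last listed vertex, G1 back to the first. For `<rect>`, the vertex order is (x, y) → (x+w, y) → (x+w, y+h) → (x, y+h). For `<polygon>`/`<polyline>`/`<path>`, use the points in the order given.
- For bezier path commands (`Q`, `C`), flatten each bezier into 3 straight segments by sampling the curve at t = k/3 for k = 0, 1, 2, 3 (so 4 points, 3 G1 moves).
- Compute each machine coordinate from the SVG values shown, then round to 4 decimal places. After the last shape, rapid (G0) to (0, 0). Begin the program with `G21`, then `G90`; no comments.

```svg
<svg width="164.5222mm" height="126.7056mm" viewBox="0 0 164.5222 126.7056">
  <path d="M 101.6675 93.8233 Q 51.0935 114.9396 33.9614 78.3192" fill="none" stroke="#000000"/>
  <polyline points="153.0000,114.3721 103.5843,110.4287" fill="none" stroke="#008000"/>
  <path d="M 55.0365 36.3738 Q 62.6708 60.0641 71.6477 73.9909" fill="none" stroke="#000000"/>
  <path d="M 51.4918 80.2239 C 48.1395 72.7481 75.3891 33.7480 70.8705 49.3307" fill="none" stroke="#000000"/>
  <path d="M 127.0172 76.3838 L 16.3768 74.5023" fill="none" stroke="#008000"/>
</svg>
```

viewBox `0 0 164.5222 126.7056` with mm width/height → 1 unit = 1 mm. Flip: y_m = 126.7056 − y_svg.

**Shape 1** — `<path>` quadratic bezier, stroke `#000000` → cut (S888, F707). Control points (SVG): P0=(101.6675,93.8233), P1=(51.0935,114.9396), P2=(33.9614,78.3192); sampled at t=k/3. Machine vertices: (101.6675,32.8823) → (71.6673,25.2200) → (49.0986,30.3880) → (33.9614,48.3864). Open path.

**Shape 2** — `<polyline>` line segment, stroke `#008000` → score (S502, F1989). Machine vertices: (153.0000,12.3335) → (103.5843,16.2769). Open path.

**Shape 3** — `<path>` quadratic bezier, stroke `#000000` → cut (S888, F707). Control points (SVG): P0=(55.0365,36.3738), P1=(62.6708,60.0641), P2=(71.6477,73.9909); sampled at t=k/3. Machine vertices: (55.0365,90.3318) → (60.2752,75.6231) → (65.8123,63.0841) → (71.6477,52.7147). Open path.

**Shape 4** — `<path>` cubic bezier, stroke `#000000` → cut (S888, F707). Control points (SVG): P0=(51.4918,80.2239), P1=(48.1395,72.7481), P2=(75.3891,33.7480), P3=(70.8705,49.3307); sampled at t=k/3. Machine vertices: (51.4918,46.4817) → (56.0301,61.2764) → (67.1097,77.9525) → (70.8705,77.3749). Open path.

**Shape 5** — `<path>` line segment, stroke `#008000` → score (S502, F1989). Machine vertices: (127.0172,50.3218) → (16.3768,52.2033). Open path.

G21
G90
G0 X101.6675 Y32.8823
M3 S888
G01 X71.6673 Y25.2200 F707
G01 X49.0986 Y30.3880
G01 X33.9614 Y48.3864
G0 X153.0000 Y12.3335
M3 S502
G01 X103.5843 Y16.2769 F1989
G0 X55.0365 Y90.3318
M3 S888
G01 X60.2752 Y75.6231 F707
G01 X65.8123 Y63.0841
G01 X71.6477 Y52.7147
G0 X51.4918 Y46.4817
M3 S888
G01 X56.0301 Y61.2764 F707
G01 X67.1097 Y77.9525
G01 X70.8705 Y77.3749
G0 X127.0172 Y50.3218
M3 S502
G01 X16.3768 Y52.2033 F1989
M5
G0 X0.0000 Y0.0000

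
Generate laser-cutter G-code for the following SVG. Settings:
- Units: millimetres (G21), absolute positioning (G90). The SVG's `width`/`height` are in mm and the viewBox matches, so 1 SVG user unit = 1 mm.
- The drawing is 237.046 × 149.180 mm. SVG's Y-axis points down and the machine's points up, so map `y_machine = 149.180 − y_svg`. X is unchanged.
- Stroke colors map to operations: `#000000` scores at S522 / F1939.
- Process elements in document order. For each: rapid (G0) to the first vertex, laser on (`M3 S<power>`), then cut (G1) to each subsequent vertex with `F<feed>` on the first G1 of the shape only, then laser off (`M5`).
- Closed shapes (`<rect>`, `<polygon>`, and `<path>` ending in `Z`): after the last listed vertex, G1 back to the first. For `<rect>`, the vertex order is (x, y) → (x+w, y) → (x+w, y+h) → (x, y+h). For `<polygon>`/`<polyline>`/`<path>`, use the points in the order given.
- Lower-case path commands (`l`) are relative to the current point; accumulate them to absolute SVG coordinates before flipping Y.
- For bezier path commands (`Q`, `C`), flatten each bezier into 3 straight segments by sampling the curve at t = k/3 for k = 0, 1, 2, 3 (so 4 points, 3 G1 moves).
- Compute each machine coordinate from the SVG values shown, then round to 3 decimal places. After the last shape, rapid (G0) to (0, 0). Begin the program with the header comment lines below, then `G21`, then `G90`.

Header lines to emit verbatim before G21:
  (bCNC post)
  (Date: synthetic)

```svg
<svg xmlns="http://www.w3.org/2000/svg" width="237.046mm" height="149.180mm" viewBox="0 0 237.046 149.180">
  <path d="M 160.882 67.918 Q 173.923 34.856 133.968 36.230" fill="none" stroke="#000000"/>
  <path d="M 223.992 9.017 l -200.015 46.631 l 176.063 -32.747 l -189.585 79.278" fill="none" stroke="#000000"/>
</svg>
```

(bCNC post)
(Date: synthetic)
G21
G90
G0 X160.882 Y81.262
M3 S522
G1 X163.688 Y99.477 F1939
G1 X154.716 Y110.040
G1 X133.968 Y112.950
M5
G0 X223.992 Y140.163
M3 S522
G1 X23.977 Y93.532 F1939
G1 X200.040 Y126.279
G1 X10.455 Y47.001
M5
G0 X0.000 Y0.000

1 u = 1 mm; y_m = 149.180 − y.

[1] `<path>` quadratic bezier, #000000→score S522 F1939: (160.882,81.262) → (163.688,99.477) → (154.716,110.040) → (133.968,112.950)

[2] `<path>` open polyline, #000000→score S522 F1939: (223.992,140.163) → (23.977,93.532) → (200.040,126.279) → (10.455,47.001)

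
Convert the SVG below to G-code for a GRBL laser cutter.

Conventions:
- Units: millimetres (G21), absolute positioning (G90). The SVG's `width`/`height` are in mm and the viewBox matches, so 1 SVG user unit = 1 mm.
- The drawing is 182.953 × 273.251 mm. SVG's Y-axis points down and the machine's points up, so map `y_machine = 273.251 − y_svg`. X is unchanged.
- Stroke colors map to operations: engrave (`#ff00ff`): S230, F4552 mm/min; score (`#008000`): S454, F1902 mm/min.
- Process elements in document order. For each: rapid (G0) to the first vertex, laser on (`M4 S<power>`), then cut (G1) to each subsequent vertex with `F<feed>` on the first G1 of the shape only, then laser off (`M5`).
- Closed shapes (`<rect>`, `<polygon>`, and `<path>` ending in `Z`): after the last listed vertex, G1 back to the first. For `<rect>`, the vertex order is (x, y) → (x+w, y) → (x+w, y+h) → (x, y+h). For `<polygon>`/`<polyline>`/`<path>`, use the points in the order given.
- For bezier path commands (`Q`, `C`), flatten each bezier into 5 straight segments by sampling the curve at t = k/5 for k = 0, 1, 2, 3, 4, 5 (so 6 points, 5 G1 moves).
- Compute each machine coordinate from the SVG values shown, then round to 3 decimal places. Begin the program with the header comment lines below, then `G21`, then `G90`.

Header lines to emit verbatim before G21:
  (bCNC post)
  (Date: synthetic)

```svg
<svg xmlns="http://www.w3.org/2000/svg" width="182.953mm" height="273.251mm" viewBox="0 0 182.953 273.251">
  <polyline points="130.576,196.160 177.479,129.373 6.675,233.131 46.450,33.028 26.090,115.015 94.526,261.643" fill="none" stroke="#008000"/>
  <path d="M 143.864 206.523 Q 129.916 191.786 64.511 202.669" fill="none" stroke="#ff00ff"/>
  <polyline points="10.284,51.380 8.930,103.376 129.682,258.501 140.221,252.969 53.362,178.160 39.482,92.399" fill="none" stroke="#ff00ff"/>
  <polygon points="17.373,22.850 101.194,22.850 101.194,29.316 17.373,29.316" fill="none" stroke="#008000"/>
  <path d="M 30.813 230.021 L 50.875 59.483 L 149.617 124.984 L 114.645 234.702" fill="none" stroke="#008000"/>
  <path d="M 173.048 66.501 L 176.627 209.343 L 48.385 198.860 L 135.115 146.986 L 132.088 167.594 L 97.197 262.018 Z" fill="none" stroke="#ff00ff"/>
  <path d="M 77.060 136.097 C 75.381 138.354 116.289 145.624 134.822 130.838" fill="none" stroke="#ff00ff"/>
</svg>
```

Since the viewBox matches the mm dimensions, user units are millimetres directly. The only transform is the Y-flip y_m = 273.251 − y_svg.

Shape 1 is a open polyline drawn with `<polyline>`. Its stroke #008000 means score at S454, F1902. After flipping Y the toolpath is (130.576,77.091) → (177.479,143.878) → (6.675,40.120) → (46.450,240.223) → (26.090,158.236) → (94.526,11.608).

Shape 2 is a quadratic bezier drawn with `<path>`. Its stroke #ff00ff means engrave at S230, F4552. After flipping Y the toolpath is (143.864,66.728) → (136.227,71.598) → (124.472,74.418) → (108.602,75.189) → (88.615,73.910) → (64.511,70.582).

Shape 3 is a open polyline drawn with `<polyline>`. Its stroke #ff00ff means engrave at S230, F4552. After flipping Y the toolpath is (10.284,221.871) → (8.930,169.875) → (129.682,14.750) → (140.221,20.282) → (53.362,95.091) → (39.482,180.852).

Shape 4 is a rectangle drawn with `<polygon>`. Its stroke #008000 means score at S454, F1902. After flipping Y the toolpath is (17.373,250.401) → (101.194,250.401) → (101.194,243.935) → (17.373,243.935) → (17.373,250.401), returning to the start.

Shape 5 is a open polyline drawn with `<path>`. Its stroke #008000 means score at S454, F1902. After flipping Y the toolpath is (30.813,43.230) → (50.875,213.768) → (149.617,148.267) → (114.645,38.549).

Shape 6 is a closed polygon drawn with `<path>`. Its stroke #ff00ff means engrave at S230, F4552. After flipping Y the toolpath is (173.048,206.750) → (176.627,63.908) → (48.385,74.391) → (135.115,126.265) → (132.088,105.657) → (97.197,11.233) → (173.048,206.750), returning to the start.

Shape 7 is a cubic bezier drawn with `<path>`. Its stroke #ff00ff means engrave at S230, F4552. After flipping Y the toolpath is (77.060,137.154) → (80.643,135.415) → (91.329,133.772) → (106.000,133.524) → (121.537,135.972) → (134.822,142.413).

(bCNC post)
(Date: synthetic)
G21
G90
G0 X130.576 Y77.091
M4 S454
G1 X177.479 Y143.878 F1902
G1 X6.675 Y40.120
G1 X46.450 Y240.223
G1 X26.090 Y158.236
G1 X94.526 Y11.608
M5
G0 X143.864 Y66.728
M4 S230
G1 X136.227 Y71.598 F4552
G1 X124.472 Y74.418
G1 X108.602 Y75.189
G1 X88.615 Y73.910
G1 X64.511 Y70.582
M5
G0 X10.284 Y221.871
M4 S230
G1 X8.930 Y169.875 F4552
G1 X129.682 Y14.750
G1 X140.221 Y20.282
G1 X53.362 Y95.091
G1 X39.482 Y180.852
M5
G0 X17.373 Y250.401
M4 S454
G1 X101.194 Y250.401 F1902
G1 X101.194 Y243.935
G1 X17.373 Y243.935
G1 X17.373 Y250.401
M5
G0 X30.813 Y43.230
M4 S454
G1 X50.875 Y213.768 F1902
G1 X149.617 Y148.267
G1 X114.645 Y38.549
M5
G0 X173.048 Y206.750
M4 S230
G1 X176.627 Y63.908 F4552
G1 X48.385 Y74.391
G1 X135.115 Y126.265
G1 X132.088 Y105.657
G1 X97.197 Y11.233
G1 X173.048 Y206.750
M5
G0 X77.060 Y137.154
M4 S230
G1 X80.643 Y135.415 F4552
G1 X91.329 Y133.772
G1 X106.000 Y133.524
G1 X121.537 Y135.972
G1 X134.822 Y142.413
M5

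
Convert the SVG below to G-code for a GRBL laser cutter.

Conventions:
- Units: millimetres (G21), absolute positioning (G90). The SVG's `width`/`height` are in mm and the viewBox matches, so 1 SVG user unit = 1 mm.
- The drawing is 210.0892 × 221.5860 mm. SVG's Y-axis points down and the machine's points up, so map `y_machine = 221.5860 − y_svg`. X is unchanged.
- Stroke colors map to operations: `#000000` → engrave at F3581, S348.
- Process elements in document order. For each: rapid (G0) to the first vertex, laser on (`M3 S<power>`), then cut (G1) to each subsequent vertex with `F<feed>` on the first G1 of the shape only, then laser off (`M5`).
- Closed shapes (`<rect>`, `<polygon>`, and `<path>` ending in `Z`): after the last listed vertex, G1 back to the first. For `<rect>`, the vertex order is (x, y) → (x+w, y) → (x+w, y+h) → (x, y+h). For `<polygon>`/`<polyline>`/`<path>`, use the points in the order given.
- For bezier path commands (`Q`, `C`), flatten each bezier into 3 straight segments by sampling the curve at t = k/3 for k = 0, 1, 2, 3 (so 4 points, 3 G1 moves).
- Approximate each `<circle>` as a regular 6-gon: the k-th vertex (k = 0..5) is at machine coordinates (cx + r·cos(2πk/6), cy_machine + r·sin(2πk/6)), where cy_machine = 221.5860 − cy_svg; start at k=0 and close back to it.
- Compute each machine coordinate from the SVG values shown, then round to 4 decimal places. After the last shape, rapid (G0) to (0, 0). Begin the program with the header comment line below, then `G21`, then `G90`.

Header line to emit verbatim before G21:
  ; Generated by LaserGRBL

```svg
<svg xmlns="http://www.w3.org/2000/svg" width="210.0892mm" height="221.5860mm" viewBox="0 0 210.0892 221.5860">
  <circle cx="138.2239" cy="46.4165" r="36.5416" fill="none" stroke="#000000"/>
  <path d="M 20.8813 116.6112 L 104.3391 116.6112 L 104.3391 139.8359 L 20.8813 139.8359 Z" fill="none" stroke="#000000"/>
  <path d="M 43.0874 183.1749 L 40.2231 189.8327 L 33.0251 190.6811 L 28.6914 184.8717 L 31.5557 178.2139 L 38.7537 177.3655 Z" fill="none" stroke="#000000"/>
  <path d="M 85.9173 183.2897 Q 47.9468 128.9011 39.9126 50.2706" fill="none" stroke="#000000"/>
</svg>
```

; Generated by LaserGRBL
G21
G90
G0 X174.7655 Y175.1695
M3 S348
G1 X156.4947 Y206.8155 F3581
G1 X119.9531 Y206.8155
G1 X101.6823 Y175.1695
G1 X119.9531 Y143.5235
G1 X156.4947 Y143.5235
G1 X174.7655 Y175.1695
M5
G0 X20.8813 Y104.9748
M3 S348
G1 X104.3391 Y104.9748 F3581
G1 X104.3391 Y81.7501
G1 X20.8813 Y81.7501
G1 X20.8813 Y104.9748
M5
G0 X43.0874 Y38.4111
M3 S348
G1 X40.2231 Y31.7533 F3581
G1 X33.0251 Y30.9049
G1 X28.6914 Y36.7143
G1 X31.5557 Y43.3721
G1 X38.7537 Y44.2205
G1 X43.0874 Y38.4111
M5
G0 X85.9173 Y38.2963
M3 S348
G1 X63.9299 Y77.2489 F3581
G1 X48.5950 Y121.5886
G1 X39.9126 Y171.3154
M5
G0 X0.0000 Y0.0000

Since the viewBox matches the mm dimensions, user units are millimetres directly. The only transform is the Y-flip y_m = 221.5860 − y_svg.

Shape 1 is a circle drawn with `<circle>`. Its stroke #000000 means engrave at S348, F3581. After flipping Y the toolpath is (174.7655,175.1695) → (156.4947,206.8155) → (119.9531,206.8155) → (101.6823,175.1695) → (119.9531,143.5235) → (156.4947,143.5235) → (174.7655,175.1695), returning to the start.

Shape 2 is a rectangle drawn with `<path>`. Its stroke #000000 means engrave at S348, F3581. After flipping Y the toolpath is (20.8813,104.9748) → (104.3391,104.9748) → (104.3391,81.7501) → (20.8813,81.7501) → (20.8813,104.9748), returning to the start.

Shape 3 is a regular polygon drawn with `<path>`. Its stroke #000000 means engrave at S348, F3581. After flipping Y the toolpath is (43.0874,38.4111) → (40.2231,31.7533) → (33.0251,30.9049) → (28.6914,36.7143) → (31.5557,43.3721) → (38.7537,44.2205) → (43.0874,38.4111), returning to the start.

Shape 4 is a quadratic bezier drawn with `<path>`. Its stroke #000000 means engrave at S348, F3581. After flipping Y the toolpath is (85.9173,38.2963) → (63.9299,77.2489) → (48.5950,121.5886) → (39.9126,171.3154).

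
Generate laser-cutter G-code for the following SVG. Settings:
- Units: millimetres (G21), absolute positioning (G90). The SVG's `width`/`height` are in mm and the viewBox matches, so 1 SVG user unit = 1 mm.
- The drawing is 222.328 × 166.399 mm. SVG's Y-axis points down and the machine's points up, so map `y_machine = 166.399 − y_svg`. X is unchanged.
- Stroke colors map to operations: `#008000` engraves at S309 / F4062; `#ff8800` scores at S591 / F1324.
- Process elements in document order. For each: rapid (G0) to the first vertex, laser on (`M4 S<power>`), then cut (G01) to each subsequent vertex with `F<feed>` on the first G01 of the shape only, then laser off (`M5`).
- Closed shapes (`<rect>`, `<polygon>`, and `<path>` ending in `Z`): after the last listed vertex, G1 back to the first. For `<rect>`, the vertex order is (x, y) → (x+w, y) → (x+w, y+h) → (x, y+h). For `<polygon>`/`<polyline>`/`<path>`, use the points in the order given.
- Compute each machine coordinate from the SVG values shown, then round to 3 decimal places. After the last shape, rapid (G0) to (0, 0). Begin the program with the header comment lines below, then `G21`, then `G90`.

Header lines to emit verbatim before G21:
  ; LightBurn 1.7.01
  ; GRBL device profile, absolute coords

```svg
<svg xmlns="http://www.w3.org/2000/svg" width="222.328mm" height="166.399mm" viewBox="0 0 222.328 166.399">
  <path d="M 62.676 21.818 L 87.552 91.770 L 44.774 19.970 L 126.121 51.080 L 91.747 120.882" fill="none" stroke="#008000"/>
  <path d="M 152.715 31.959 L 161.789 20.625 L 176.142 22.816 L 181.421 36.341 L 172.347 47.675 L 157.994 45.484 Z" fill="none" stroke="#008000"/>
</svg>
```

viewBox `0 0 222.328 166.399` with mm width/height → 1 unit = 1 mm. Flip: y_m = 166.399 − y_svg.

**Shape 1** — `<path>` open polyline, stroke `#008000` → engrave (S309, F4062). Machine vertices: (62.676,144.581) → (87.552,74.629) → (44.774,146.429) → (126.121,115.319) → (91.747,45.517). Open path.

**Shape 2** — `<path>` regular polygon, stroke `#008000` → engrave (S309, F4062). Machine vertices: (152.715,134.440) → (161.789,145.774) → (176.142,143.583) → (181.421,130.058) → (172.347,118.724) → (157.994,120.915) → (152.715,134.440). Closed: final G1 returns to the first vertex.

; LightBurn 1.7.01
; GRBL device profile, absolute coords
G21
G90
G0 X62.676 Y144.581
M4 S309
G01 X87.552 Y74.629 F4062
G01 X44.774 Y146.429
G01 X126.121 Y115.319
G01 X91.747 Y45.517
M5
G0 X152.715 Y134.440
M4 S309
G01 X161.789 Y145.774 F4062
G01 X176.142 Y143.583
G01 X181.421 Y130.058
G01 X172.347 Y118.724
G01 X157.994 Y120.915
G01 X152.715 Y134.440
M5
G0 X0.000 Y0.000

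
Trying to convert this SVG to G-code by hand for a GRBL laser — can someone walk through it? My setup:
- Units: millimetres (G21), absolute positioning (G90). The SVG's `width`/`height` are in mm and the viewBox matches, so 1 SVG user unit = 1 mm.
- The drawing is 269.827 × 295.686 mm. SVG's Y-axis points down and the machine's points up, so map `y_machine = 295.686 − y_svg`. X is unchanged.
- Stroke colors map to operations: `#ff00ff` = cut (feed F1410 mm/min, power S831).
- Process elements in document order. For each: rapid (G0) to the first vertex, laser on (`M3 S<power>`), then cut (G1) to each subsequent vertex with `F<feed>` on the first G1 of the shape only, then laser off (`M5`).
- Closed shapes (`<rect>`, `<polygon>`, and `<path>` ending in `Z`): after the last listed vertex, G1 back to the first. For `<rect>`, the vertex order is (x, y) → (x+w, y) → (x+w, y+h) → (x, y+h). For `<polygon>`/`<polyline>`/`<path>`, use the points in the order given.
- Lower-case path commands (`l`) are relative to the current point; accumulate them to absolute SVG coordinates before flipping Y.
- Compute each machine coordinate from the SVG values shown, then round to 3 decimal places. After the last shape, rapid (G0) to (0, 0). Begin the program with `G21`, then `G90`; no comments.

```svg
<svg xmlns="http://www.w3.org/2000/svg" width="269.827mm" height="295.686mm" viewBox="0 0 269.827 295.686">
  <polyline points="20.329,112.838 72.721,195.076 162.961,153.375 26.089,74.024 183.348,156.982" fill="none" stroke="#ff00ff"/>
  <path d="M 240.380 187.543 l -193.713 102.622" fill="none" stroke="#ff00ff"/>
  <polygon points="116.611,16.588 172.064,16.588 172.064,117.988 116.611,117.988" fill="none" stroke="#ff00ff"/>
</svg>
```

Since the viewBox matches the mm dimensions, user units are millimetres directly. The only transform is the Y-flip y_m = 295.686 − y_svg.

Shape 1 is a open polyline drawn with `<polyline>`. Its stroke #ff00ff means cut at S831, F1410. After flipping Y the toolpath is (20.329,182.848) → (72.721,100.610) → (162.961,142.311) → (26.089,221.662) → (183.348,138.704).

Shape 2 is a line segment drawn with `<path>`. Its stroke #ff00ff means cut at S831, F1410. After flipping Y the toolpath is (240.380,108.143) → (46.667,5.521).

Shape 3 is a rectangle drawn with `<polygon>`. Its stroke #ff00ff means cut at S831, F1410. After flipping Y the toolpath is (116.611,279.098) → (172.064,279.098) → (172.064,177.698) → (116.611,177.698) → (116.611,279.098), returning to the start.

G21
G90
G0 X20.329 Y182.848
M3 S831
G1 X72.721 Y100.610 F1410
G1 X162.961 Y142.311
G1 X26.089 Y221.662
G1 X183.348 Y138.704
M5
G0 X240.380 Y108.143
M3 S831
G1 X46.667 Y5.521 F1410
M5
G0 X116.611 Y279.098
M3 S831
G1 X172.064 Y279.098 F1410
G1 X172.064 Y177.698
G1 X116.611 Y177.698
G1 X116.611 Y279.098
M5
G0 X0.000 Y0.000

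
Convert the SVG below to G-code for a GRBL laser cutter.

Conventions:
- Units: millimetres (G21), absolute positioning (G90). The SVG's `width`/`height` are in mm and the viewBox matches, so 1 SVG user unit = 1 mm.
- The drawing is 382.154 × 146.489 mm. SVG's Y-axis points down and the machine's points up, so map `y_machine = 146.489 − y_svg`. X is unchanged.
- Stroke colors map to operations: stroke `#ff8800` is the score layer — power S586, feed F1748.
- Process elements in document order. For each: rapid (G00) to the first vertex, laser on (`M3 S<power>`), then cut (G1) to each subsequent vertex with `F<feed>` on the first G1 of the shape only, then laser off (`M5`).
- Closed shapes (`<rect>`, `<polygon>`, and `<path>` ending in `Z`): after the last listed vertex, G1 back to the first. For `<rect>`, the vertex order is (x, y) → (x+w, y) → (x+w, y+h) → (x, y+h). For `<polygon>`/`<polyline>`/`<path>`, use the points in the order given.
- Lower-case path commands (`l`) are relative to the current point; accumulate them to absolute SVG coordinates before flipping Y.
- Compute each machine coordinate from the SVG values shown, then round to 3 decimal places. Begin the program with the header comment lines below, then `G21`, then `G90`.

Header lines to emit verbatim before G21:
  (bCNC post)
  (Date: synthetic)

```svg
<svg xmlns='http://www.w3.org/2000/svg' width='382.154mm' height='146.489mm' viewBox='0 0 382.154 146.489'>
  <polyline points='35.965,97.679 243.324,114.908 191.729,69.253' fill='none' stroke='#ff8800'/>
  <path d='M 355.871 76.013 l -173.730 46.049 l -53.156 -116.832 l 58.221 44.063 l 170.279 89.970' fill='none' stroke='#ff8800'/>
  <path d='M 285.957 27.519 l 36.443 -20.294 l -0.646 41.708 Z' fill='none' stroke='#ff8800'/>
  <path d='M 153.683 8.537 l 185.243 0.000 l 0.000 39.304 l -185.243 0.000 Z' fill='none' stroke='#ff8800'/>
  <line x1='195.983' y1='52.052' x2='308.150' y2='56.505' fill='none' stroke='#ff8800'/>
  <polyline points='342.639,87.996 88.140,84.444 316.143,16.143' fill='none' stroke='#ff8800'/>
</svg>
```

viewBox `0 0 382.154 146.489` with mm width/height → 1 unit = 1 mm. Flip: y_m = 146.489 − y_svg.

**Shape 1** — `<polyline>` open polyline, stroke `#ff8800` → score (S586, F1748). Machine vertices: (35.965,48.810) → (243.324,31.581) → (191.729,77.236). Open path.

**Shape 2** — `<path>` open polyline, stroke `#ff8800` → score (S586, F1748). Machine vertices: (355.871,70.476) → (182.141,24.427) → (128.985,141.259) → (187.206,97.196) → (357.485,7.226). Open path.

**Shape 3** — `<path>` regular polygon, stroke `#ff8800` → score (S586, F1748). Machine vertices: (285.957,118.970) → (322.400,139.264) → (321.754,97.556) → (285.957,118.970). Closed: final G1 returns to the first vertex.

**Shape 4** — `<path>` rectangle, stroke `#ff8800` → score (S586, F1748). Machine vertices: (153.683,137.952) → (338.926,137.952) → (338.926,98.648) → (153.683,98.648) → (153.683,137.952). Closed: final G1 returns to the first vertex.

**Shape 5** — `<line>` line segment, stroke `#ff8800` → score (S586, F1748). Machine vertices: (195.983,94.437) → (308.150,89.984). Open path.

**Shape 6** — `<polyline>` open polyline, stroke `#ff8800` → score (S586, F1748). Machine vertices: (342.639,58.493) → (88.140,62.045) → (316.143,130.346). Open path.

(bCNC post)
(Date: synthetic)
G21
G90
G00 X35.965 Y48.810
M3 S586
G1 X243.324 Y31.581 F1748
G1 X191.729 Y77.236
M5
G00 X355.871 Y70.476
M3 S586
G1 X182.141 Y24.427 F1748
G1 X128.985 Y141.259
G1 X187.206 Y97.196
G1 X357.485 Y7.226
M5
G00 X285.957 Y118.970
M3 S586
G1 X322.400 Y139.264 F1748
G1 X321.754 Y97.556
G1 X285.957 Y118.970
M5
G00 X153.683 Y137.952
M3 S586
G1 X338.926 Y137.952 F1748
G1 X338.926 Y98.648
G1 X153.683 Y98.648
G1 X153.683 Y137.952
M5
G00 X195.983 Y94.437
M3 S586
G1 X308.150 Y89.984 F1748
M5
G00 X342.639 Y58.493
M3 S586
G1 X88.140 Y62.045 F1748
G1 X316.143 Y130.346
M5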